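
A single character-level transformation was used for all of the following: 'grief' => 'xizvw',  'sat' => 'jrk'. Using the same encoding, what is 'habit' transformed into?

It's a constant shift of +17 (ROT17).
On habit: h+17=y, a+17=r, b+17=s, i+17=z, t+17=k.

yrszk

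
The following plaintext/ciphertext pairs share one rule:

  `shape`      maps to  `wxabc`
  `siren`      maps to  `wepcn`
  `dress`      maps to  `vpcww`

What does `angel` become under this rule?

anqcz

s(18)→w(22) and h(7)→x(23) fit y≡7x+0 (mod 26); the inverse of 7 mod 26 is 15. Treating letters as 0–25, the rule is x ↦ 7x + 0 (mod 26).
On angel: a(0)→7·0+0≡0=a; n(13)→7·13+0≡13=n; g(6)→7·6+0≡16=q; e(4)→7·4+0≡2=c; l(11)→7·11+0≡25=z (all mod 26).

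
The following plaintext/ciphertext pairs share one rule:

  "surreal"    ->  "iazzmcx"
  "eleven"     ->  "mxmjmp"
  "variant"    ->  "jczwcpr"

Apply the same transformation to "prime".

s(18)→i(8) and u(20)→a(0) fit y≡9x+2 (mod 26); the inverse of 9 mod 26 is 3. This is an affine cipher: with a=0,…,z=25, each position x becomes (9x+2) mod 26.
Applying it to prime: p(15)→9·15+2≡7=h; r(17)→9·17+2≡25=z; i(8)→9·8+2≡22=w; m(12)→9·12+2≡6=g; e(4)→9·4+2≡12=m (all mod 26).

hzwgm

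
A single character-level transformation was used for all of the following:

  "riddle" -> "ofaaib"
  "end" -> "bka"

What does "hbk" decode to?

Each letter is shifted forward by 23 in the alphabet (a Caesar shift of +23).
Undoing it on hbk: h−23=k, b−23=e, k−23=n.

ken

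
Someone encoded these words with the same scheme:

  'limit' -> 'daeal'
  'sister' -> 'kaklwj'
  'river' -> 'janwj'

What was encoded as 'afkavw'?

Compare letters: l→d is +18, i→a is +18, m→e is +18 — a constant shift. This is a Caesar cipher with shift 18.
Undoing it on afkavw: a−18=i, f−18=n, k−18=s, a−18=i, v−18=d, w−18=e.

inside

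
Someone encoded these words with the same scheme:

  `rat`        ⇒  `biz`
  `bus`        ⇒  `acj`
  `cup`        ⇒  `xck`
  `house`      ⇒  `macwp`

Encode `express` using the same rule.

Read the word backwards and shift each letter +8.
On express: reverse → sserpxe; then shift: s+8=a, s+8=a, e+8=m, r+8=z, p+8=x, x+8=f, e+8=m.

aamzxfm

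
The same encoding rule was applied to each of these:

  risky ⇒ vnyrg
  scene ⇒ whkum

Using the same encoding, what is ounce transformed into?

sztjm

Letter i (0-indexed) is shifted by i+4, so successive shifts are 4, 5, 6, ….
For ounce: o+4=s, u+5=z, n+6=t, c+7=j, e+8=m.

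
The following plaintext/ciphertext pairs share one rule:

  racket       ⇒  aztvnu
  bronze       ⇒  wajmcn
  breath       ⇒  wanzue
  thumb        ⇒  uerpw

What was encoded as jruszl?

r(17)→a(0) and a(0)→z(25) fit y≡23x+25 (mod 26); the inverse of 23 mod 26 is 17. Treating letters as 0–25, the rule is x ↦ 23x + 25 (mod 26).
Reversing it on jruszl: j(9)→17·(9−25)≡14=o; r(17)→17·(17−25)≡20=u; u(20)→17·(20−25)≡19=t; s(18)→17·(18−25)≡11=l; z(25)→17·(25−25)≡0=a; l(11)→17·(11−25)≡22=w (all mod 26).

outlaw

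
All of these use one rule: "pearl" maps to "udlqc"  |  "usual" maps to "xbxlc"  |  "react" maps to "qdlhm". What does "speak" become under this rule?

budlr

This is an affine cipher: with a=0,…,z=25, each position x becomes (11x+11) mod 26.
On speak: s(18)→11·18+11≡1=b; p(15)→11·15+11≡20=u; e(4)→11·4+11≡3=d; a(0)→11·0+11≡11=l; k(10)→11·10+11≡17=r (all mod 26).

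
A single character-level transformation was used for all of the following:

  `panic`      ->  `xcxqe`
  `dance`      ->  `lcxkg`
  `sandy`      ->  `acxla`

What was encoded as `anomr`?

It's a Vigenère-style cipher with numeric key [8,2,10]: position i shifts by key[i mod 3].
Decoding anomr: a−8=s, n−2=l, o−10=e, m−8=e, r−2=p.

sleep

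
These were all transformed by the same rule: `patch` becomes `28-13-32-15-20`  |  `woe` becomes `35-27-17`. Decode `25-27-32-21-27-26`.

p is letter #16 and maps to 28: an offset of 12. Letters become their 1-based position plus 12 (so a→13, b→14, …).
Decoding 25-27-32-21-27-26: 25→(25−12)÷1=13=m, 27→(27−12)÷1=15=o, 32→(32−12)÷1=20=t, 21→(21−12)÷1=9=i, 27→(27−12)÷1=15=o, 26→(26−12)÷1=14=n.

motion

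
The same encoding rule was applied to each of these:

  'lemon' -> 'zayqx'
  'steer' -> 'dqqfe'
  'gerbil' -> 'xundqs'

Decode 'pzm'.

The output letters match the input read backwards, each shifted +12: lemon reversed is nomel. The word is reversed, then every letter is shifted forward by 12.
Decoding pzm: shift back: p−12=d, z−12=n, m−12=a → dna; then reverse → and.

and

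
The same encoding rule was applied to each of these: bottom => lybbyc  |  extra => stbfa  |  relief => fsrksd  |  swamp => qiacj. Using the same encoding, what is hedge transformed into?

b(1)→l(11) and o(14)→y(24) fit y≡11x+0 (mod 26); the inverse of 11 mod 26 is 19. Each letter's alphabet position (a=0..z=25) is mapped through 11·x+0 mod 26 — an affine cipher.
For hedge: h(7)→11·7+0≡25=z; e(4)→11·4+0≡18=s; d(3)→11·3+0≡7=h; g(6)→11·6+0≡14=o; e(4)→11·4+0≡18=s (all mod 26).

zshos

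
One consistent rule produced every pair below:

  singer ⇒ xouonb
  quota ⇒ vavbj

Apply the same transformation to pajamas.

In singer: s→x is +5, i→o is +6, n→u is +7, g→o is +8 — the shift increases by 1 each position. Letter i (0-indexed) is shifted by i+5, so successive shifts are 5, 6, 7, ….
For pajamas: p+5=u, a+6=g, j+7=q, a+8=i, m+9=v, a+10=k, s+11=d.

ugqivkd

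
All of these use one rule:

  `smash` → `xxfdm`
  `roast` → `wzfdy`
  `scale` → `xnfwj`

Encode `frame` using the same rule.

Shifts by position in smash: pos 0: s→x (+5), pos 1: m→x (+11), pos 2: a→f (+5), pos 3: s→d (+11) — repeating every 2. The shifts repeat in a cycle of length 2: positions 0,1,… shift by +5, +11, then the pattern repeats.
On frame: f+5=k, r+11=c, a+5=f, m+11=x, e+5=j.

kcfxj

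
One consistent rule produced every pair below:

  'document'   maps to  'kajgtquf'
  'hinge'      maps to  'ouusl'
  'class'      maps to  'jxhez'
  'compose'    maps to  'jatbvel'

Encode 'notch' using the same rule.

uaaoo

Shifts by position in document: pos 0: d→k (+7), pos 1: o→a (+12), pos 2: c→j (+7), pos 3: u→g (+12) — repeating every 2. A repeating key of period 2 is used — shifts +7, +12 over and over.
Applying it to notch: n+7=u, o+12=a, t+7=a, c+12=o, h+7=o.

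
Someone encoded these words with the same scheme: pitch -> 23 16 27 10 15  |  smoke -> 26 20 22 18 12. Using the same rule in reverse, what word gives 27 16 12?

tie

p is letter #16 and maps to 23: an offset of 7. The number is (letter's place in the alphabet, a=1) + 7.
Reversing it on 27 16 12: 27→(27−7)÷1=20=t, 16→(16−7)÷1=9=i, 12→(12−7)÷1=5=e.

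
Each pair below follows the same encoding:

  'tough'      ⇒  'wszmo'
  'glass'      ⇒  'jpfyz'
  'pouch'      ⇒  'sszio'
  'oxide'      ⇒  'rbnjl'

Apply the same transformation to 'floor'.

In tough: t→w is +3, o→s is +4, u→z is +5, g→m is +6 — the shift increases by 1 each position. The shift increases by 1 at each position, starting from +3: 3, 4, 5, ….
For floor: f+3=i, l+4=p, o+5=t, o+6=u, r+7=y.

iptuy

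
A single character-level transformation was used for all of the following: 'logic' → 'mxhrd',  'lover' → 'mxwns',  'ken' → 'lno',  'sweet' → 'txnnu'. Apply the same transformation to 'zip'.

Vowels shift forward by 9 and consonants shift forward by 1.
On zip: z(cons)+1=a, i(vowel)+9=r, p(cons)+1=q.

arq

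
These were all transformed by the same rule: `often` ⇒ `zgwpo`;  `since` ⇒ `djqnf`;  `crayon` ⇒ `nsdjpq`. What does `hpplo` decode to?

Shifts by position in often: pos 0: o→z (+11), pos 1: f→g (+1), pos 2: t→w (+3), pos 3: e→p (+11), pos 4: n→o (+1) — repeating every 3. The shifts repeat in a cycle of length 3: positions 0,1,… shift by +11, +1, +3, then the pattern repeats.
Decoding hpplo: h−11=w, p−1=o, p−3=m, l−11=a, o−1=n.

woman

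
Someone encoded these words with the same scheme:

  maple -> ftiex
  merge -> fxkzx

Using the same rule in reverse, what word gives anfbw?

humid

Compare letters: m→f is +19, a→t is +19, p→i is +19 — a constant shift. Each letter is shifted forward by 19 in the alphabet (a Caesar shift of +19).
Reversing it on anfbw: a−19=h, n−19=u, f−19=m, b−19=i, w−19=d.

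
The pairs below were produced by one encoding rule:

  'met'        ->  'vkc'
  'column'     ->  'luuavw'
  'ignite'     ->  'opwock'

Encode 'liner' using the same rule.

The shift depends on letter class: consonant m→v is +9, but vowel e→k is +6. Vowels shift forward by 6 and consonants shift forward by 9.
Applying it to liner: l(cons)+9=u, i(vowel)+6=o, n(cons)+9=w, e(vowel)+6=k, r(cons)+9=a.

uowka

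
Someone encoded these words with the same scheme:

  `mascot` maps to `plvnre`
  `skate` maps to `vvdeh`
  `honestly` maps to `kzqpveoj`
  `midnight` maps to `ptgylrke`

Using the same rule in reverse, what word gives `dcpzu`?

armor

Shifts by position in mascot: pos 0: m→p (+3), pos 1: a→l (+11), pos 2: s→v (+3), pos 3: c→n (+11) — repeating every 2. A repeating key of period 2 is used — shifts +3, +11 over and over.
Reversing it on dcpzu: d−3=a, c−11=r, p−3=m, z−11=o, u−3=r.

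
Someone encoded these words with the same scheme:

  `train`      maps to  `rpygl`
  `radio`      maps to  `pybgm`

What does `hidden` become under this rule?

This is a Caesar cipher with shift 24.
For hidden: h+24=f, i+24=g, d+24=b, d+24=b, e+24=c, n+24=l.

fgbbcl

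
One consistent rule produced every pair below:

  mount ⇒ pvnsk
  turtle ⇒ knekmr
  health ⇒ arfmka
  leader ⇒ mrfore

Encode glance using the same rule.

xmfslr

Each letter's alphabet position (a=0..z=25) is mapped through 3·x+5 mod 26 — an affine cipher.
On glance: g(6)→3·6+5≡23=x; l(11)→3·11+5≡12=m; a(0)→3·0+5≡5=f; n(13)→3·13+5≡18=s; c(2)→3·2+5≡11=l; e(4)→3·4+5≡17=r (all mod 26).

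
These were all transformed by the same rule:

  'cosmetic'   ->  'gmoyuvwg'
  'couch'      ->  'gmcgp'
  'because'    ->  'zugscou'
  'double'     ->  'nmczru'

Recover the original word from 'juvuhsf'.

c(2)→g(6) and o(14)→m(12) fit y≡7x+18 (mod 26); the inverse of 7 mod 26 is 15. Each letter's alphabet position (a=0..z=25) is mapped through 7·x+18 mod 26 — an affine cipher.
Decoding juvuhsf: j(9)→15·(9−18)≡21=v; u(20)→15·(20−18)≡4=e; v(21)→15·(21−18)≡19=t; u(20)→15·(20−18)≡4=e; h(7)→15·(7−18)≡17=r; s(18)→15·(18−18)≡0=a; f(5)→15·(5−18)≡13=n (all mod 26).

veteran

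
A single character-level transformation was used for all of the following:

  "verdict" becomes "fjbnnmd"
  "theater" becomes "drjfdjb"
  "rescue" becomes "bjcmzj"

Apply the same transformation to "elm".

The shift depends on letter class: consonant v→f is +10, but vowel e→j is +5. The rule splits by letter class: vowels +5, consonants +10.
For elm: e(vowel)+5=j, l(cons)+10=v, m(cons)+10=w.

jvw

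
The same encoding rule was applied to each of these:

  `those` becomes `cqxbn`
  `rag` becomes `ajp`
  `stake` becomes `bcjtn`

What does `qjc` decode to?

This is a Caesar cipher with shift 9.
Undoing it on qjc: q−9=h, j−9=a, c−9=t.

hat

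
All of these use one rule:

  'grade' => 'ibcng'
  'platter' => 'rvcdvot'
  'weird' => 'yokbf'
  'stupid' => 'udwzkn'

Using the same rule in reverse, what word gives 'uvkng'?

It's a Vigenère-style cipher with numeric key [2,10]: position i shifts by key[i mod 2].
Decoding uvkng: u−2=s, v−10=l, k−2=i, n−10=d, g−2=e.

slide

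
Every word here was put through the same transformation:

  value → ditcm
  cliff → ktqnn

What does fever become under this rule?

Compare letters: v→d is +8, a→i is +8, l→t is +8 — a constant shift. Every letter moves 8 places later in the alphabet, wrapping around z→a.
On fever: f+8=n, e+8=m, v+8=d, e+8=m, r+8=z.

nmdmz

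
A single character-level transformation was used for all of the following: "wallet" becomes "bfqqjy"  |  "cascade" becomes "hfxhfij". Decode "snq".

Each letter is shifted forward by 5 in the alphabet (a Caesar shift of +5).
Decoding snq: s−5=n, n−5=i, q−5=l.

nil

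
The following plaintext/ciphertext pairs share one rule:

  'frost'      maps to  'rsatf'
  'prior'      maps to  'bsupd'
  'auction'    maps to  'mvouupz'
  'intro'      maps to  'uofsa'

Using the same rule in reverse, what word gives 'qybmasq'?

Shifts by position in frost: pos 0: f→r (+12), pos 1: r→s (+1), pos 2: o→a (+12), pos 3: s→t (+1) — repeating every 2. It's a Vigenère-style cipher with numeric key [12,1]: position i shifts by key[i mod 2].
Decoding qybmasq: q−12=e, y−1=x, b−12=p, m−1=l, a−12=o, s−1=r, q−12=e.

explore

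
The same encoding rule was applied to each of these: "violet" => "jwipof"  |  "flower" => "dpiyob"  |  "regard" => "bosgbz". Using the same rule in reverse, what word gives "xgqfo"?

v(21)→j(9) and i(8)→w(22) fit y≡15x+6 (mod 26); the inverse of 15 mod 26 is 7. This is an affine cipher: with a=0,…,z=25, each position x becomes (15x+6) mod 26.
Undoing it on xgqfo: x(23)→7·(23−6)≡15=p; g(6)→7·(6−6)≡0=a; q(16)→7·(16−6)≡18=s; f(5)→7·(5−6)≡19=t; o(14)→7·(14−6)≡4=e (all mod 26).

paste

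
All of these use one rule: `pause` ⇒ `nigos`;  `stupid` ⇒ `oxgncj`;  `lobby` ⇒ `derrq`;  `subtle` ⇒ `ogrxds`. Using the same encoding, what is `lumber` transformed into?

p(15)→n(13) and a(0)→i(8) fit y≡9x+8 (mod 26); the inverse of 9 mod 26 is 3. Each letter's alphabet position (a=0..z=25) is mapped through 9·x+8 mod 26 — an affine cipher.
For lumber: l(11)→9·11+8≡3=d; u(20)→9·20+8≡6=g; m(12)→9·12+8≡12=m; b(1)→9·1+8≡17=r; e(4)→9·4+8≡18=s; r(17)→9·17+8≡5=f (all mod 26).

dgmrsf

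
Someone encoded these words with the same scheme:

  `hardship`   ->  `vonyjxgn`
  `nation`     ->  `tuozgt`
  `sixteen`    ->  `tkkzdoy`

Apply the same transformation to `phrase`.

The output letters match the input read backwards, each shifted +6: hardship reversed is pihsdrah. Two steps: reverse the string, then apply a Caesar shift of +6.
Applying it to phrase: reverse → esarhp; then shift: e+6=k, s+6=y, a+6=g, r+6=x, h+6=n, p+6=v.

kygxnv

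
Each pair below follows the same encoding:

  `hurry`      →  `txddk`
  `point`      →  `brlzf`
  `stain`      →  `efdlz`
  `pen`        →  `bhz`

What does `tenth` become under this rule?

fhzft

The shift depends on letter class: consonant h→t is +12, but vowel u→x is +3. Vowels shift forward by 3 and consonants shift forward by 12.
On tenth: t(cons)+12=f, e(vowel)+3=h, n(cons)+12=z, t(cons)+12=f, h(cons)+12=t.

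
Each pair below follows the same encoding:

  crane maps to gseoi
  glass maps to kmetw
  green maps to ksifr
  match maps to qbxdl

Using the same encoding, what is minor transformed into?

Shifts by position in crane: pos 0: c→g (+4), pos 1: r→s (+1), pos 2: a→e (+4), pos 3: n→o (+1) — repeating every 2. A repeating key of period 2 is used — shifts +4, +1 over and over.
For minor: m+4=q, i+1=j, n+4=r, o+1=p, r+4=v.

qjrpv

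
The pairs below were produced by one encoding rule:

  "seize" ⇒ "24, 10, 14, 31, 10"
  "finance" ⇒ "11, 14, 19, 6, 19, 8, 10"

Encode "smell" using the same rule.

24, 18, 10, 17, 17

s is letter #19 and maps to 24: an offset of 5. The number is (letter's place in the alphabet, a=1) + 5.
For smell: s=19→24, m=13→18, e=5→10, l=12→17, l=12→17.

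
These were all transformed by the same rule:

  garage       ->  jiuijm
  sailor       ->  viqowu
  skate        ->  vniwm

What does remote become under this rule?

umpwwm

The shift depends on letter class: consonant g→j is +3, but vowel a→i is +8. Vowels shift forward by 8 and consonants shift forward by 3.
For remote: r(cons)+3=u, e(vowel)+8=m, m(cons)+3=p, o(vowel)+8=w, t(cons)+3=w, e(vowel)+8=m.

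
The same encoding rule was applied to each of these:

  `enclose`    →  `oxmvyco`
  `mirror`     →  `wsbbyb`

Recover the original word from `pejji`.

Compare letters: e→o is +10, n→x is +10, c→m is +10 — a constant shift. This is a Caesar cipher with shift 10.
Reversing it on pejji: p−10=f, e−10=u, j−10=z, j−10=z, i−10=y.

fuzzy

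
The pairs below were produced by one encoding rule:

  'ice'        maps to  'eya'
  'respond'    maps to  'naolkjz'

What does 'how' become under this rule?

Compare letters: i→e is +22, c→y is +22, e→a is +22 — a constant shift. This is a Caesar cipher with shift 22.
For how: h+22=d, o+22=k, w+22=s.

dks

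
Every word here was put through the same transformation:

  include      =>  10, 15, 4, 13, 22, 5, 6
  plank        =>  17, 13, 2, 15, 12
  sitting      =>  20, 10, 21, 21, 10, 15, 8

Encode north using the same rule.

i is letter #9 and maps to 10: an offset of 1. Letters become their 1-based position plus 1 (so a→2, b→3, …).
On north: n=14→15, o=15→16, r=18→19, t=20→21, h=8→9.

15, 16, 19, 21, 9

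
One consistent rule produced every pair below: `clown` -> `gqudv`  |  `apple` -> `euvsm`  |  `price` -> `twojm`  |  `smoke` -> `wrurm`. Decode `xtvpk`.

topic

The shift increases by 1 at each position, starting from +4: 4, 5, 6, ….
Undoing it on xtvpk: x−4=t, t−5=o, v−6=p, p−7=i, k−8=c.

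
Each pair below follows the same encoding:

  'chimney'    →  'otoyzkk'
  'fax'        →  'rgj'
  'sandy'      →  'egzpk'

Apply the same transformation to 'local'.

xuogx

The shift depends on letter class: consonant c→o is +12, but vowel i→o is +6. Vowels shift forward by 6 and consonants shift forward by 12.
On local: l(cons)+12=x, o(vowel)+6=u, c(cons)+12=o, a(vowel)+6=g, l(cons)+12=x.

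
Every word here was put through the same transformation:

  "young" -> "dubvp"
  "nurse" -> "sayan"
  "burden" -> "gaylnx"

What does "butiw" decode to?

In young: y→d is +5, o→u is +6, u→b is +7, n→v is +8 — the shift increases by 1 each position. The shift increases by 1 at each position, starting from +5: 5, 6, 7, ….
Reversing it on butiw: b−5=w, u−6=o, t−7=m, i−8=a, w−9=n.

woman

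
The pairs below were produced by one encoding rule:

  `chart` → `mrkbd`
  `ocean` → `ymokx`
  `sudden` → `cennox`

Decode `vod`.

Compare letters: c→m is +10, h→r is +10, a→k is +10 — a constant shift. It's a constant shift of +10 (ROT10).
Undoing it on vod: v−10=l, o−10=e, d−10=t.

let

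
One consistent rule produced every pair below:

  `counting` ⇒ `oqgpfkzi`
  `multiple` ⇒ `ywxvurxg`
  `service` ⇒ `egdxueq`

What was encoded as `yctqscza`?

Shifts by position in counting: pos 0: c→o (+12), pos 1: o→q (+2), pos 2: u→g (+12), pos 3: n→p (+2) — repeating every 2. It's a Vigenère-style cipher with numeric key [12,2]: position i shifts by key[i mod 2].
Undoing it on yctqscza: y−12=m, c−2=a, t−12=h, q−2=o, s−12=g, c−2=a, z−12=n, a−2=y.

mahogany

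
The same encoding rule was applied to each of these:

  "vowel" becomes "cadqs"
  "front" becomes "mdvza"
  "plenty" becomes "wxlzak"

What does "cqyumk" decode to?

verify

The shifts repeat in a cycle of length 2: positions 0,1,… shift by +7, +12, then the pattern repeats.
Decoding cqyumk: c−7=v, q−12=e, y−7=r, u−12=i, m−7=f, k−12=y.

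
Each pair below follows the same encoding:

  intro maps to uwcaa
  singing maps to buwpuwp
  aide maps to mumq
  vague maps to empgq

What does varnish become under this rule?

Two shifts are in play — +12 for a/e/i/o/u, +9 for every other letter.
On varnish: v(cons)+9=e, a(vowel)+12=m, r(cons)+9=a, n(cons)+9=w, i(vowel)+12=u, s(cons)+9=b, h(cons)+9=q.

emawubq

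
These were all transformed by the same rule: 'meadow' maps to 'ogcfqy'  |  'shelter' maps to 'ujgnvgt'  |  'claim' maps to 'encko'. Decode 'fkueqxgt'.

Compare letters: m→o is +2, e→g is +2, a→c is +2 — a constant shift. This is a Caesar cipher with shift 2.
Decoding fkueqxgt: f−2=d, k−2=i, u−2=s, e−2=c, q−2=o, x−2=v, g−2=e, t−2=r.

discover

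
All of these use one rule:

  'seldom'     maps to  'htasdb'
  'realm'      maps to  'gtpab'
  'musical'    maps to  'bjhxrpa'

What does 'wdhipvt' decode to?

hostage

Compare letters: s→h is +15, e→t is +15, l→a is +15 — a constant shift. Each letter is shifted forward by 15 in the alphabet (a Caesar shift of +15).
Decoding wdhipvt: w−15=h, d−15=o, h−15=s, i−15=t, p−15=a, v−15=g, t−15=e.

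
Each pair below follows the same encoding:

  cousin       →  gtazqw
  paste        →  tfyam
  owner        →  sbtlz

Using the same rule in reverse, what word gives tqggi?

In cousin: c→g is +4, o→t is +5, u→a is +6, s→z is +7 — the shift increases by 1 each position. Each letter shifts forward by (position + 4), i.e. 4, 5, 6, … — the shift grows by one for each successive letter.
Undoing it on tqggi: t−4=p, q−5=l, g−6=a, g−7=z, i−8=a.

plaza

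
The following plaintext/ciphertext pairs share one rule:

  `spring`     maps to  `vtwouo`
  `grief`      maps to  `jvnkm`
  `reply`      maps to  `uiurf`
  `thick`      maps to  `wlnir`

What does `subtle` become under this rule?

vygzsm

In spring: s→v is +3, p→t is +4, r→w is +5, i→o is +6 — the shift increases by 1 each position. Each letter shifts forward by (position + 3), i.e. 3, 4, 5, … — the shift grows by one for each successive letter.
On subtle: s+3=v, u+4=y, b+5=g, t+6=z, l+7=s, e+8=m.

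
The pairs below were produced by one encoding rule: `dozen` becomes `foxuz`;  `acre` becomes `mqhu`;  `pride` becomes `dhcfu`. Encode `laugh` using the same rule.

vmayn

d(3)→f(5) and o(14)→o(14) fit y≡15x+12 (mod 26); the inverse of 15 mod 26 is 7. Treating letters as 0–25, the rule is x ↦ 15x + 12 (mod 26).
For laugh: l(11)→15·11+12≡21=v; a(0)→15·0+12≡12=m; u(20)→15·20+12≡0=a; g(6)→15·6+12≡24=y; h(7)→15·7+12≡13=n (all mod 26).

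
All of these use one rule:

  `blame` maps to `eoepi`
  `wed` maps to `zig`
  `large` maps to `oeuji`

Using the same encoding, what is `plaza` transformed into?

soece

The shift depends on letter class: consonant b→e is +3, but vowel a→e is +4. The rule splits by letter class: vowels +4, consonants +3.
Applying it to plaza: p(cons)+3=s, l(cons)+3=o, a(vowel)+4=e, z(cons)+3=c, a(vowel)+4=e.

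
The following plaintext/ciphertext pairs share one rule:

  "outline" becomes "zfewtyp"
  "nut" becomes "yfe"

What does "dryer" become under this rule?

ocjpc

Compare letters: o→z is +11, u→f is +11, t→e is +11 — a constant shift. Every letter moves 11 places later in the alphabet, wrapping around z→a.
Applying it to dryer: d+11=o, r+11=c, y+11=j, e+11=p, r+11=c.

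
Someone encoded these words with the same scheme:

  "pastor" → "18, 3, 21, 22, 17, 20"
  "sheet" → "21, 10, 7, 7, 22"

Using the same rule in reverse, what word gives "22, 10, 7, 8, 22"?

p is letter #16 and maps to 18: an offset of 2. Each letter is replaced by its alphabet position (a=1..z=26) + 2.
Undoing it on 22, 10, 7, 8, 22: 22→(22−2)÷1=20=t, 10→(10−2)÷1=8=h, 7→(7−2)÷1=5=e, 8→(8−2)÷1=6=f, 22→(22−2)÷1=20=t.

theft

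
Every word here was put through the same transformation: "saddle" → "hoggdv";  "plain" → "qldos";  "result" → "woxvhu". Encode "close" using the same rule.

The output letters match the input read backwards, each shifted +3: saddle reversed is elddas. The word is reversed, then every letter is shifted forward by 3.
On close: reverse → esolc; then shift: e+3=h, s+3=v, o+3=r, l+3=o, c+3=f.

hvrof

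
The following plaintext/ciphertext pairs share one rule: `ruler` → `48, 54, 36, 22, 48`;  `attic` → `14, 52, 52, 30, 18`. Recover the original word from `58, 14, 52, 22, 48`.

r(#18)→48 and u(#21)→54: differences scale by 2, so n = 2·pos + 12. The formula is n = 2×(alphabet index, a=1) + 12.
Undoing it on 58, 14, 52, 22, 48: 58→(58−12)÷2=23=w, 14→(14−12)÷2=1=a, 52→(52−12)÷2=20=t, 22→(22−12)÷2=5=e, 48→(48−12)÷2=18=r.

water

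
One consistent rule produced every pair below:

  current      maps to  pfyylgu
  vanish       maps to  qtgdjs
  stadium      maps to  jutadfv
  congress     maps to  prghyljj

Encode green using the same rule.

c(2)→p(15) and u(20)→f(5) fit y≡11x+19 (mod 26); the inverse of 11 mod 26 is 19. Each letter's alphabet position (a=0..z=25) is mapped through 11·x+19 mod 26 — an affine cipher.
Applying it to green: g(6)→11·6+19≡7=h; r(17)→11·17+19≡24=y; e(4)→11·4+19≡11=l; e(4)→11·4+19≡11=l; n(13)→11·13+19≡6=g (all mod 26).

hyllg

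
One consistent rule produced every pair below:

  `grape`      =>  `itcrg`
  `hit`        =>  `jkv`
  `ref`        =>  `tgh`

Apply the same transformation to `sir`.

ukt

Every letter moves 2 places later in the alphabet, wrapping around z→a.
Applying it to sir: s+2=u, i+2=k, r+2=t.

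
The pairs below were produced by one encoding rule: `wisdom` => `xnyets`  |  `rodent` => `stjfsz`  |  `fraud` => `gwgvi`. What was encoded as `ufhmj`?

Shifts by position in wisdom: pos 0: w→x (+1), pos 1: i→n (+5), pos 2: s→y (+6), pos 3: d→e (+1), pos 4: o→t (+5), pos 5: m→s (+6) — repeating every 3. The shifts repeat in a cycle of length 3: positions 0,1,… shift by +1, +5, +6, then the pattern repeats.
Reversing it on ufhmj: u−1=t, f−5=a, h−6=b, m−1=l, j−5=e.

table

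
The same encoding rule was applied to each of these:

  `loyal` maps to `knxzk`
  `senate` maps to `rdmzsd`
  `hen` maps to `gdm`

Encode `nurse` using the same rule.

Compare letters: l→k is +25, o→n is +25, y→x is +25 — a constant shift. It's a constant shift of +25 (ROT25).
On nurse: n+25=m, u+25=t, r+25=q, s+25=r, e+25=d.

mtqrd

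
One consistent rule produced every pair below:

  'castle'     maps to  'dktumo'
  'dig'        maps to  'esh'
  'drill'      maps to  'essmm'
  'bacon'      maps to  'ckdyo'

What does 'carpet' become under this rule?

The shift depends on letter class: consonant c→d is +1, but vowel a→k is +10. Two shifts are in play — +10 for a/e/i/o/u, +1 for every other letter.
Applying it to carpet: c(cons)+1=d, a(vowel)+10=k, r(cons)+1=s, p(cons)+1=q, e(vowel)+10=o, t(cons)+1=u.

dksqou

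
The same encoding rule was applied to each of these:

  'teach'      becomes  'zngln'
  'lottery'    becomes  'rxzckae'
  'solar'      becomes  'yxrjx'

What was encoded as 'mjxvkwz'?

Shifts by position in teach: pos 0: t→z (+6), pos 1: e→n (+9), pos 2: a→g (+6), pos 3: c→l (+9) — repeating every 2. It's a Vigenère-style cipher with numeric key [6,9]: position i shifts by key[i mod 2].
Reversing it on mjxvkwz: m−6=g, j−9=a, x−6=r, v−9=m, k−6=e, w−9=n, z−6=t.

garment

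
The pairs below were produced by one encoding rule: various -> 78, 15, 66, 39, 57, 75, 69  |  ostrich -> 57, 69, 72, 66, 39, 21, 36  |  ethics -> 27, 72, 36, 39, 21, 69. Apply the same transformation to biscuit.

v(#22)→78 and a(#1)→15: differences scale by 3, so n = 3·pos + 12. With a=1..z=26, the number is 3·pos + 12.
For biscuit: b=2→18, i=9→39, s=19→69, c=3→21, u=21→75, i=9→39, t=20→72.

18, 39, 69, 21, 75, 39, 72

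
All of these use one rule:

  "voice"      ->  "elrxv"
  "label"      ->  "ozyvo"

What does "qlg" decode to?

jot

Each pair mirrors across the alphabet (v↔e, o↔l, i↔r): positions sum to 25. Letters are reflected about the middle of the alphabet (position → 25−position): Atbash.
Decoding qlg: q↔j, l↔o, g↔t.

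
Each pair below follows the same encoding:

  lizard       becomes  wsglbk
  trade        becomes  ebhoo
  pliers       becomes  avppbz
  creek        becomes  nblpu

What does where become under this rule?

Shifts by position in lizard: pos 0: l→w (+11), pos 1: i→s (+10), pos 2: z→g (+7), pos 3: a→l (+11), pos 4: r→b (+10), pos 5: d→k (+7) — repeating every 3. The shifts repeat in a cycle of length 3: positions 0,1,… shift by +11, +10, +7, then the pattern repeats.
Applying it to where: w+11=h, h+10=r, e+7=l, r+11=c, e+10=o.

hrlco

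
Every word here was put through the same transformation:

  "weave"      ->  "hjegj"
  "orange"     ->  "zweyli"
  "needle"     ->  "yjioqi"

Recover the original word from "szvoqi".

The shifts repeat in a cycle of length 3: positions 0,1,… shift by +11, +5, +4, then the pattern repeats.
Reversing it on szvoqi: s−11=h, z−5=u, v−4=r, o−11=d, q−5=l, i−4=e.

hurdle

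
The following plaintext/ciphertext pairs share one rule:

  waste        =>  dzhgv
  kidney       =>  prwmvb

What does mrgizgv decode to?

Each pair mirrors across the alphabet (w↔d, a↔z, s↔h): positions sum to 25. Each letter is replaced by its mirror in the alphabet: a↔z, b↔y, c↔x, and so on (the Atbash cipher).
Undoing it on mrgizgv: m↔n, r↔i, g↔t, i↔r, z↔a, g↔t, v↔e.

nitrate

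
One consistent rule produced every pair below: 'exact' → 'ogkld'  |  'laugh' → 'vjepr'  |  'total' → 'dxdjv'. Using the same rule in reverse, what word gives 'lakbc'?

Shifts by position in exact: pos 0: e→o (+10), pos 1: x→g (+9), pos 2: a→k (+10), pos 3: c→l (+9) — repeating every 2. A repeating key of period 2 is used — shifts +10, +9 over and over.
Reversing it on lakbc: l−10=b, a−9=r, k−10=a, b−9=s, c−10=s.

brass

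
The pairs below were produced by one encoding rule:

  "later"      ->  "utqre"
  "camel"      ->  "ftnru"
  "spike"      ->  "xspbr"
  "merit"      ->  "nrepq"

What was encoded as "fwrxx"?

chess

l(11)→u(20) and a(0)→t(19) fit y≡19x+19 (mod 26); the inverse of 19 mod 26 is 11. Each letter's alphabet position (a=0..z=25) is mapped through 19·x+19 mod 26 — an affine cipher.
Reversing it on fwrxx: f(5)→11·(5−19)≡2=c; w(22)→11·(22−19)≡7=h; r(17)→11·(17−19)≡4=e; x(23)→11·(23−19)≡18=s; x(23)→11·(23−19)≡18=s (all mod 26).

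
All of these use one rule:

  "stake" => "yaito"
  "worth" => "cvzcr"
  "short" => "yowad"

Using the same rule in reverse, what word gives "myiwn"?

In stake: s→y is +6, t→a is +7, a→i is +8, k→t is +9 — the shift increases by 1 each position. Letter i (0-indexed) is shifted by i+6, so successive shifts are 6, 7, 8, ….
Decoding myiwn: m−6=g, y−7=r, i−8=a, w−9=n, n−10=d.

grand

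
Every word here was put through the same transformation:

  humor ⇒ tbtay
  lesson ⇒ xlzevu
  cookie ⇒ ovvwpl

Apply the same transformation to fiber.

rpiqy

The shifts repeat in a cycle of length 3: positions 0,1,… shift by +12, +7, +7, then the pattern repeats.
For fiber: f+12=r, i+7=p, b+7=i, e+12=q, r+7=y.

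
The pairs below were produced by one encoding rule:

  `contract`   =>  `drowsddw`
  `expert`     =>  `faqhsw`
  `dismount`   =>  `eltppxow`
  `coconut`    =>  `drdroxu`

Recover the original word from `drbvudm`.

Shifts by position in contract: pos 0: c→d (+1), pos 1: o→r (+3), pos 2: n→o (+1), pos 3: t→w (+3) — repeating every 2. A repeating key of period 2 is used — shifts +1, +3 over and over.
Decoding drbvudm: d−1=c, r−3=o, b−1=a, v−3=s, u−1=t, d−3=a, m−1=l.

coastal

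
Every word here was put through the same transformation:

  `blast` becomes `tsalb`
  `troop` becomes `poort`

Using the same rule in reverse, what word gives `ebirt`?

tribe

The output letters match the input read backwards: blast reversed is tsalb. It's just the letters in reverse order.
Reversing it on ebirt: then reverse → tribe.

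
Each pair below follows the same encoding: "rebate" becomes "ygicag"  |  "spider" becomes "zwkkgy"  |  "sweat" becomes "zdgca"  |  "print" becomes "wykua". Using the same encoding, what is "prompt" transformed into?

The shift depends on letter class: consonant r→y is +7, but vowel e→g is +2. The rule splits by letter class: vowels +2, consonants +7.
For prompt: p(cons)+7=w, r(cons)+7=y, o(vowel)+2=q, m(cons)+7=t, p(cons)+7=w, t(cons)+7=a.

wyqtwa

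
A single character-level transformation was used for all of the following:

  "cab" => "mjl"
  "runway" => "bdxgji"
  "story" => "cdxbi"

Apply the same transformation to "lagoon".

The shift depends on letter class: consonant c→m is +10, but vowel a→j is +9. Two shifts are in play — +9 for a/e/i/o/u, +10 for every other letter.
Applying it to lagoon: l(cons)+10=v, a(vowel)+9=j, g(cons)+10=q, o(vowel)+9=x, o(vowel)+9=x, n(cons)+10=x.

vjqxxx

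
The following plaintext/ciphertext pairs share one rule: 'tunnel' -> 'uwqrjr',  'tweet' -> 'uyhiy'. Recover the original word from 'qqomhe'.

Each letter shifts forward by (position + 1), i.e. 1, 2, 3, … — the shift grows by one for each successive letter.
Decoding qqomhe: q−1=p, q−2=o, o−3=l, m−4=i, h−5=c, e−6=y.

policy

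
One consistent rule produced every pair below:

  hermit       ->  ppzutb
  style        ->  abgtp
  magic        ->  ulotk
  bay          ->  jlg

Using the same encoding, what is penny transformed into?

xpvvg

Vowels shift forward by 11 and consonants shift forward by 8.
Applying it to penny: p(cons)+8=x, e(vowel)+11=p, n(cons)+8=v, n(cons)+8=v, y(cons)+8=g.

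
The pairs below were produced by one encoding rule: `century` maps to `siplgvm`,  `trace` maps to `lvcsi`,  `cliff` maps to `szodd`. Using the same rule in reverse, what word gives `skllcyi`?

cottage

c(2)→s(18) and e(4)→i(8) fit y≡21x+2 (mod 26); the inverse of 21 mod 26 is 5. This is an affine cipher: with a=0,…,z=25, each position x becomes (21x+2) mod 26.
Decoding skllcyi: s(18)→5·(18−2)≡2=c; k(10)→5·(10−2)≡14=o; l(11)→5·(11−2)≡19=t; l(11)→5·(11−2)≡19=t; c(2)→5·(2−2)≡0=a; y(24)→5·(24−2)≡6=g; i(8)→5·(8−2)≡4=e (all mod 26).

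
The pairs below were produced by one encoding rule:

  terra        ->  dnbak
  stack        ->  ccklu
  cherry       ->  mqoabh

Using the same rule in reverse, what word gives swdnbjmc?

Shifts by position in terra: pos 0: t→d (+10), pos 1: e→n (+9), pos 2: r→b (+10), pos 3: r→a (+9) — repeating every 2. A repeating key of period 2 is used — shifts +10, +9 over and over.
Decoding swdnbjmc: s−10=i, w−9=n, d−10=t, n−9=e, b−10=r, j−9=a, m−10=c, c−9=t.

interact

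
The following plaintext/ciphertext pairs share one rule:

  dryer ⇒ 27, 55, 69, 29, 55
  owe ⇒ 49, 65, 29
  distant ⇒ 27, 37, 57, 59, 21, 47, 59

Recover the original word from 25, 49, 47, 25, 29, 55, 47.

concern

The formula is n = 2×(alphabet index, a=1) + 19.
Decoding 25, 49, 47, 25, 29, 55, 47: 25→(25−19)÷2=3=c, 49→(49−19)÷2=15=o, 47→(47−19)÷2=14=n, 25→(25−19)÷2=3=c, 29→(29−19)÷2=5=e, 55→(55−19)÷2=18=r, 47→(47−19)÷2=14=n.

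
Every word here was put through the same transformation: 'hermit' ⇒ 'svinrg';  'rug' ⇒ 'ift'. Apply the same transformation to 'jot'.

Each pair mirrors across the alphabet (h↔s, e↔v, r↔i): positions sum to 25. Letters are reflected about the middle of the alphabet (position → 25−position): Atbash.
On jot: j↔q, o↔l, t↔g.

qlg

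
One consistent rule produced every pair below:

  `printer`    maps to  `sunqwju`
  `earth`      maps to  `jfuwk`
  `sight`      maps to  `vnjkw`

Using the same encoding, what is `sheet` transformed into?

The shift depends on letter class: consonant p→s is +3, but vowel i→n is +5. The rule splits by letter class: vowels +5, consonants +3.
Applying it to sheet: s(cons)+3=v, h(cons)+3=k, e(vowel)+5=j, e(vowel)+5=j, t(cons)+3=w.

vkjjw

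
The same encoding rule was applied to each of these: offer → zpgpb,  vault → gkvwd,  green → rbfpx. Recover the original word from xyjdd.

moist

Shifts by position in offer: pos 0: o→z (+11), pos 1: f→p (+10), pos 2: f→g (+1), pos 3: e→p (+11), pos 4: r→b (+10) — repeating every 3. A repeating key of period 3 is used — shifts +11, +10, +1 over and over.
Reversing it on xyjdd: x−11=m, y−10=o, j−1=i, d−11=s, d−10=t.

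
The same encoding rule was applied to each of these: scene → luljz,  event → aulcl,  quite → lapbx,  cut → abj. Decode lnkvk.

Read the word backwards and shift each letter +7.
Reversing it on lnkvk: shift back: l−7=e, n−7=g, k−7=d, v−7=o, k−7=d → egdod; then reverse → dodge.

dodge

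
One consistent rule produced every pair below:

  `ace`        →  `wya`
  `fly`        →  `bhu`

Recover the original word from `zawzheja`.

deadline

Every letter moves 22 places later in the alphabet, wrapping around z→a.
Reversing it on zawzheja: z−22=d, a−22=e, w−22=a, z−22=d, h−22=l, e−22=i, j−22=n, a−22=e.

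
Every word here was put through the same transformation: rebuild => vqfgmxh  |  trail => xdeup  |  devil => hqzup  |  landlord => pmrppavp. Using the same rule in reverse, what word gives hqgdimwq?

Shifts by position in rebuild: pos 0: r→v (+4), pos 1: e→q (+12), pos 2: b→f (+4), pos 3: u→g (+12) — repeating every 2. The shifts repeat in a cycle of length 2: positions 0,1,… shift by +4, +12, then the pattern repeats.
Reversing it on hqgdimwq: h−4=d, q−12=e, g−4=c, d−12=r, i−4=e, m−12=a, w−4=s, q−12=e.

decrease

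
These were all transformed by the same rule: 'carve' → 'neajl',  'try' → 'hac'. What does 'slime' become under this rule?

nvrub

The output letters match the input read backwards, each shifted +9: carve reversed is evrac. Two steps: reverse the string, then apply a Caesar shift of +9.
On slime: reverse → emils; then shift: e+9=n, m+9=v, i+9=r, l+9=u, s+9=b.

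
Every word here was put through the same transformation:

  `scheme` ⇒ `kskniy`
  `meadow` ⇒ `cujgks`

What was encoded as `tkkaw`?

The word is reversed, then every letter is shifted forward by 6.
Decoding tkkaw: shift back: t−6=n, k−6=e, k−6=e, a−6=u, w−6=q → neeuq; then reverse → queen.

queen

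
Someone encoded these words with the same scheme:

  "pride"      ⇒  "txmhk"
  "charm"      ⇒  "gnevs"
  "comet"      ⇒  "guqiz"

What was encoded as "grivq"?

The shifts repeat in a cycle of length 3: positions 0,1,… shift by +4, +6, +4, then the pattern repeats.
Decoding grivq: g−4=c, r−6=l, i−4=e, v−4=r, q−6=k.

clerk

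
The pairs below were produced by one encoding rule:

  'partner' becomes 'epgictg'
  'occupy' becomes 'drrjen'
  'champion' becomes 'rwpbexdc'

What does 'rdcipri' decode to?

contact

Compare letters: p→e is +15, a→p is +15, r→g is +15 — a constant shift. It's a constant shift of +15 (ROT15).
Decoding rdcipri: r−15=c, d−15=o, c−15=n, i−15=t, p−15=a, r−15=c, i−15=t.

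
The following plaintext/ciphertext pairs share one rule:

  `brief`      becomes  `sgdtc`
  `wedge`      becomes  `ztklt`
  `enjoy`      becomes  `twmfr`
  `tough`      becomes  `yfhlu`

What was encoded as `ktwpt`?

b(1)→s(18) and r(17)→g(6) fit y≡9x+9 (mod 26); the inverse of 9 mod 26 is 3. This is an affine cipher: with a=0,…,z=25, each position x becomes (9x+9) mod 26.
Reversing it on ktwpt: k(10)→3·(10−9)≡3=d; t(19)→3·(19−9)≡4=e; w(22)→3·(22−9)≡13=n; p(15)→3·(15−9)≡18=s; t(19)→3·(19−9)≡4=e (all mod 26).

dense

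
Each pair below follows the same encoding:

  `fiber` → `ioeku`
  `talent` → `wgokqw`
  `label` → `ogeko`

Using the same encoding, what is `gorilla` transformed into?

juuooog

The rule splits by letter class: vowels +6, consonants +3.
Applying it to gorilla: g(cons)+3=j, o(vowel)+6=u, r(cons)+3=u, i(vowel)+6=o, l(cons)+3=o, l(cons)+3=o, a(vowel)+6=g.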